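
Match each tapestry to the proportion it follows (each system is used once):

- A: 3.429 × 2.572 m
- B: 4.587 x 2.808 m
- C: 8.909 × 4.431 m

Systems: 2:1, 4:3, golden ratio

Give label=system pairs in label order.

A=4:3, B=golden ratio, C=2:1

Ratios: A ≈ 1.333; B ≈ 1.634; C ≈ 2.011.
Targets: 2:1 ≈ 2.000; 4:3 ≈ 1.333; golden ratio ≈ 1.618.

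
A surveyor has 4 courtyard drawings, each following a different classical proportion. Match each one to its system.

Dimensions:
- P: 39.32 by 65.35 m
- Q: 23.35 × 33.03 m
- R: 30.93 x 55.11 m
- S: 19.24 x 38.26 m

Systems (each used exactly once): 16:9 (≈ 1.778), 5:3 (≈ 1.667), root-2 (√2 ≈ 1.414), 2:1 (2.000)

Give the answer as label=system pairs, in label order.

P=5:3, Q=root-2, R=16:9, S=2:1

P = 65.35/39.32 ≈ 1.662 → 5:3 (1.667)
Q = 33.03/23.35 ≈ 1.415 → root-2 (1.414)
R = 55.11/30.93 ≈ 1.782 → 16:9 (1.778)
S = 38.26/19.24 ≈ 1.989 → 2:1 (2.000)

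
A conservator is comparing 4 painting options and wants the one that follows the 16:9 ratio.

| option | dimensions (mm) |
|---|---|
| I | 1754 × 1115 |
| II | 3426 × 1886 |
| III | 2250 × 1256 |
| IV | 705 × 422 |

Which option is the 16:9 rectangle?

III

Target 16:9 ≈ 1.778.
I: 1.573 (Δ0.205)  II: 1.817 (Δ0.039)  III: 1.791 (Δ0.013)  IV: 1.671 (Δ0.107)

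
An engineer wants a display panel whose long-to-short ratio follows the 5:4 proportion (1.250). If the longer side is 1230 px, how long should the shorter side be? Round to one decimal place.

984.0 px

5:4 = 1.25000.
Shorter side = 1230 ÷ 1.25000 ≈ 984.000 → 984.0 px.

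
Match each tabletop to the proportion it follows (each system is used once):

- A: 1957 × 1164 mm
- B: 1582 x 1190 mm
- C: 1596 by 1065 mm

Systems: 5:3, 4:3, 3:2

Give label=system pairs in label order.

A = 1957/1164 ≈ 1.681 → 5:3 (1.667)
B = 1582/1190 ≈ 1.329 → 4:3 (1.333)
C = 1596/1065 ≈ 1.499 → 3:2 (1.500)

A=5:3, B=4:3, C=3:2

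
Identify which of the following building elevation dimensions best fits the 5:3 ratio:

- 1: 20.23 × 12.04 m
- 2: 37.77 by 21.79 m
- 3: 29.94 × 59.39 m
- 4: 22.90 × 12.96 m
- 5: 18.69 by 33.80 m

Target 5:3 ≈ 1.667.
1: 1.680 (Δ0.013)  2: 1.733 (Δ0.066)  3: 1.984 (Δ0.317)  4: 1.767 (Δ0.100)  5: 1.808 (Δ0.141)

1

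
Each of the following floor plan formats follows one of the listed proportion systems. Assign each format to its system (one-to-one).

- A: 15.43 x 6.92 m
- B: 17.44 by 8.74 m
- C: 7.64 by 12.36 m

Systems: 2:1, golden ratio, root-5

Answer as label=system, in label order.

A=root-5, B=2:1, C=golden ratio

A = 15.43/6.92 ≈ 2.230 → root-5 (2.236)
B = 17.44/8.74 ≈ 1.995 → 2:1 (2.000)
C = 12.36/7.64 ≈ 1.618 → golden ratio (1.618)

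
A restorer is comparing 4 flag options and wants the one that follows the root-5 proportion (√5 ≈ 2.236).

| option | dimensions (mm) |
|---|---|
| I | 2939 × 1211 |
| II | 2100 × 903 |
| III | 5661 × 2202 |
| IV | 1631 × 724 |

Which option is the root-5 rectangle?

IV

Target root-5 ≈ 2.236.
I: 2.427 (Δ0.191)  II: 2.326 (Δ0.090)  III: 2.571 (Δ0.335)  IV: 2.253 (Δ0.017)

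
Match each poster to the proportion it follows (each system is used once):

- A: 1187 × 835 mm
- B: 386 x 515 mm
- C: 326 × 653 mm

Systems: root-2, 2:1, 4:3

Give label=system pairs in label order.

A = 1187/835 ≈ 1.422 → root-2 (1.414)
B = 515/386 ≈ 1.334 → 4:3 (1.333)
C = 653/326 ≈ 2.003 → 2:1 (2.000)

A=root-2, B=4:3, C=2:1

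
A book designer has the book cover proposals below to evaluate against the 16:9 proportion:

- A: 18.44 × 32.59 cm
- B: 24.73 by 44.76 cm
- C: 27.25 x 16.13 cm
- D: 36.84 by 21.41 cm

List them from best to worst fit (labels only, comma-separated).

A, B, D, C

Ratios: A = 32.59 / 18.44 ≈ 1.767; B = 44.76 / 24.73 ≈ 1.810; C = 27.25 / 16.13 ≈ 1.689; D = 36.84 / 21.41 ≈ 1.721.
|Δ from 1.778|: A 0.011; B 0.032; C 0.089; D 0.057.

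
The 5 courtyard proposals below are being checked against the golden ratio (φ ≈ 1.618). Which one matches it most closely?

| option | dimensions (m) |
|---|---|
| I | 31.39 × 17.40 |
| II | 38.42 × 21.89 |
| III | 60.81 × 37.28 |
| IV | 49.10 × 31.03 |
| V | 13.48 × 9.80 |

III

Target golden ratio ≈ 1.618.
I: 1.804 (Δ0.186)  II: 1.755 (Δ0.137)  III: 1.631 (Δ0.013)  IV: 1.582 (Δ0.036)  V: 1.376 (Δ0.242)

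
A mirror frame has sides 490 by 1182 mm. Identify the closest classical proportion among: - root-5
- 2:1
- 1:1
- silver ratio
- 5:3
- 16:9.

silver ratio

1182/490 ≈ 2.412. Nearest candidates are silver ratio (2.414, off by 0.002) and root-5 (2.236, off by 0.176).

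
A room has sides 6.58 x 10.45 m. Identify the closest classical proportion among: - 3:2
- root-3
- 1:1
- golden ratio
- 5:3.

golden ratio

Ratio = 10.45 / 6.58 ≈ 1.588.
Distances: 3:2 1.500 (Δ 0.088); root-3 1.732 (Δ 0.144); 1:1 1.000 (Δ 0.588); golden ratio 1.618 (Δ 0.030); 5:3 1.667 (Δ 0.079).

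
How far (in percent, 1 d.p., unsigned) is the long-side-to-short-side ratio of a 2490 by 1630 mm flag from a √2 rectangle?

8.0%

Ratio = 2490 / 1630 ≈ 1.5276.
Ideal root-2 ≈ 1.4142. |1.5276 − 1.4142| / 1.4142 ≈ 8.02% → 8.0%.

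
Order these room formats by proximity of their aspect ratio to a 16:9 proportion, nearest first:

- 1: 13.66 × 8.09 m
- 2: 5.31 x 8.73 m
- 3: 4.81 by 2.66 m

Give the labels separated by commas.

1: 13.66/8.09 ≈ 1.689 → |1.689 − 1.778| = 0.089
2: 8.73/5.31 ≈ 1.644 → |1.644 − 1.778| = 0.134
3: 4.81/2.66 ≈ 1.808 → |1.808 − 1.778| = 0.030

3, 1, 2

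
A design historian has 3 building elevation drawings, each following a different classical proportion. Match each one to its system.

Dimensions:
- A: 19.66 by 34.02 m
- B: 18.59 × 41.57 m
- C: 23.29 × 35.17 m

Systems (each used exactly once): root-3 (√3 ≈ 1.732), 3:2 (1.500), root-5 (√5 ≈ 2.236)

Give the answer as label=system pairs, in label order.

A=root-3, B=root-5, C=3:2

Ratios: A ≈ 1.730; B ≈ 2.236; C ≈ 1.510.
Targets: root-3 ≈ 1.732; 3:2 ≈ 1.500; root-5 ≈ 2.236.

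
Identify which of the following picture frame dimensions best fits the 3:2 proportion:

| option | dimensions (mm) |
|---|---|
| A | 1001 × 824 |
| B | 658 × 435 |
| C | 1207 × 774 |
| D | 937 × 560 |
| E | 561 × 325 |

Ratios (long/short): A ≈ 1.215; B ≈ 1.513; C ≈ 1.559; D ≈ 1.673; E ≈ 1.726.
3:2 ≈ 1.500; option B is nearest (Δ 0.013).

B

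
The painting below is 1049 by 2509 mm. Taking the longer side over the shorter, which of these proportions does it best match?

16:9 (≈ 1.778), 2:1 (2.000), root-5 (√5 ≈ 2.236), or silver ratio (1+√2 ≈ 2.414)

silver ratio

2509/1049 ≈ 2.392. Nearest candidates are silver ratio (2.414, off by 0.022) and root-5 (2.236, off by 0.156).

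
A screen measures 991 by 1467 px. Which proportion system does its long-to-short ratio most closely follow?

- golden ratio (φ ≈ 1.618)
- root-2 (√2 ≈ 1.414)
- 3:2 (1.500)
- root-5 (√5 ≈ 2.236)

3:2

1467/991 ≈ 1.480. Nearest candidates are 3:2 (1.500, off by 0.020) and root-2 (1.414, off by 0.066).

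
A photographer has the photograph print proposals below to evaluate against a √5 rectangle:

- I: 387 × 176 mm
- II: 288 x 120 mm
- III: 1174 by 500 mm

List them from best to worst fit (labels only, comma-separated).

Ratios: I = 387 / 176 ≈ 2.199; II = 288 / 120 ≈ 2.400; III = 1174 / 500 ≈ 2.348.
|Δ from 2.236|: I 0.037; II 0.164; III 0.112.

I, III, II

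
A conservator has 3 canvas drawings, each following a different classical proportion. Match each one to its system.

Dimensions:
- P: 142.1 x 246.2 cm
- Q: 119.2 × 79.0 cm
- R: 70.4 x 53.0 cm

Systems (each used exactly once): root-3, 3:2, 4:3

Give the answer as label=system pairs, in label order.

Ratios: P ≈ 1.733; Q ≈ 1.509; R ≈ 1.328.
Targets: root-3 ≈ 1.732; 3:2 ≈ 1.500; 4:3 ≈ 1.333.

P=root-3, Q=3:2, R=4:3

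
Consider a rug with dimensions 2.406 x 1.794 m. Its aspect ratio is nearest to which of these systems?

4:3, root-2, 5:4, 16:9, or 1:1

Ratio = 2.406 / 1.794 ≈ 1.341.
Distances: 4:3 1.333 (Δ 0.008); root-2 1.414 (Δ 0.073); 5:4 1.250 (Δ 0.091); 16:9 1.778 (Δ 0.437); 1:1 1.000 (Δ 0.341).

4:3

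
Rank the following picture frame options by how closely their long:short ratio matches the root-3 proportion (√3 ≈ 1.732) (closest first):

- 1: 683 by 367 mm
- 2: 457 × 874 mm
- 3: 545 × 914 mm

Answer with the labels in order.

1: 683/367 ≈ 1.861 → |1.861 − 1.732| = 0.129
2: 874/457 ≈ 1.912 → |1.912 − 1.732| = 0.180
3: 914/545 ≈ 1.677 → |1.677 − 1.732| = 0.055

3, 1, 2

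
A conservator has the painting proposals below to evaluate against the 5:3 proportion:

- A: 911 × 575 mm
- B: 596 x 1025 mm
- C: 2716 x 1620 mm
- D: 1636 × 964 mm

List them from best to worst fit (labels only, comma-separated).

Ratios: A = 911 / 575 ≈ 1.584; B = 1025 / 596 ≈ 1.720; C = 2716 / 1620 ≈ 1.677; D = 1636 / 964 ≈ 1.697.
|Δ from 1.667|: A 0.083; B 0.053; C 0.010; D 0.030.

C, D, B, A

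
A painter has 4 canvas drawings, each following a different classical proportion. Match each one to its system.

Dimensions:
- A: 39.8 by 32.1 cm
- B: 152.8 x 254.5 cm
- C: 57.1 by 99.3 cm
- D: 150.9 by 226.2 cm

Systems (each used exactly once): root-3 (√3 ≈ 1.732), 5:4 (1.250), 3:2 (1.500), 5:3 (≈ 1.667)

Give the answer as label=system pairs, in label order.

A=5:4, B=5:3, C=root-3, D=3:2

A = 39.8/32.1 ≈ 1.240 → 5:4 (1.250)
B = 254.5/152.8 ≈ 1.666 → 5:3 (1.667)
C = 99.3/57.1 ≈ 1.739 → root-3 (1.732)
D = 226.2/150.9 ≈ 1.499 → 3:2 (1.500)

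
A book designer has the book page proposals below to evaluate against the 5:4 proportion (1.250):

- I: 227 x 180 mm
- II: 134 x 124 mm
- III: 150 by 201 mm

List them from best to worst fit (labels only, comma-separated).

I, III, II

Ratios: I = 227 / 180 ≈ 1.261; II = 134 / 124 ≈ 1.081; III = 201 / 150 ≈ 1.340.
|Δ from 1.250|: I 0.011; II 0.169; III 0.090.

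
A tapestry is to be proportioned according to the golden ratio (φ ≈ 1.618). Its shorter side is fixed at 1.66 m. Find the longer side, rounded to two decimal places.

2.69 m

golden ratio ≈ 1.61803.
Longer side = 1.66 × 1.61803 ≈ 2.6859 → 2.69 m.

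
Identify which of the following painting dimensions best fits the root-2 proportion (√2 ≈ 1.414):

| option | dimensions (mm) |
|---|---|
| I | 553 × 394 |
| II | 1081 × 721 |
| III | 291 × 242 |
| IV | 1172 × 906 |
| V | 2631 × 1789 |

I

Target root-2 ≈ 1.414.
I: 1.404 (Δ0.010)  II: 1.499 (Δ0.085)  III: 1.202 (Δ0.212)  IV: 1.294 (Δ0.120)  V: 1.471 (Δ0.057)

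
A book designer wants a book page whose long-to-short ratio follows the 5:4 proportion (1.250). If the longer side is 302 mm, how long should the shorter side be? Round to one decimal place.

5:4 = 1.25000.
Shorter side = 302 ÷ 1.25000 ≈ 241.600 → 241.6 mm.

241.6 mm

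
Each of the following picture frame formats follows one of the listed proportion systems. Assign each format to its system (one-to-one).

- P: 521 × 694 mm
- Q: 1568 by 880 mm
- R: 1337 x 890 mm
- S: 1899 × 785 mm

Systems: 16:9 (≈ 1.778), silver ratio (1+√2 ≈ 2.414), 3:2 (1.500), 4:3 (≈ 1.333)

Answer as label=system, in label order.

Ratios: P ≈ 1.332; Q ≈ 1.782; R ≈ 1.502; S ≈ 2.419.
Targets: 16:9 ≈ 1.778; silver ratio ≈ 2.414; 3:2 ≈ 1.500; 4:3 ≈ 1.333.

P=4:3, Q=16:9, R=3:2, S=silver ratio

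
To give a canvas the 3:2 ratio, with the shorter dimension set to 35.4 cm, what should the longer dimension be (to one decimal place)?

3:2 = 1.50000.
Longer side = 35.4 × 1.50000 ≈ 53.100 → 53.1 cm.

53.1 cm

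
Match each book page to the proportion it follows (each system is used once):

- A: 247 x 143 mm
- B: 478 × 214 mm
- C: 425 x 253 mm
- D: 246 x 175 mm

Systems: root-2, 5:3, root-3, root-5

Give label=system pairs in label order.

A=root-3, B=root-5, C=5:3, D=root-2

Ratios: A ≈ 1.727; B ≈ 2.234; C ≈ 1.680; D ≈ 1.406.
Targets: root-2 ≈ 1.414; 5:3 ≈ 1.667; root-3 ≈ 1.732; root-5 ≈ 2.236.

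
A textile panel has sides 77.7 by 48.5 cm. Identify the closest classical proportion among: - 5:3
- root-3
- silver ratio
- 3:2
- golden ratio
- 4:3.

golden ratio

77.7/48.5 ≈ 1.602. Nearest candidates are golden ratio (1.618, off by 0.016) and 5:3 (1.667, off by 0.065).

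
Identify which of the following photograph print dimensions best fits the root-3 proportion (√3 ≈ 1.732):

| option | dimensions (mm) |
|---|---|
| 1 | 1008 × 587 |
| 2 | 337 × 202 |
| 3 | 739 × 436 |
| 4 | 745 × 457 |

Target root-3 ≈ 1.732.
1: 1.717 (Δ0.015)  2: 1.668 (Δ0.064)  3: 1.695 (Δ0.037)  4: 1.630 (Δ0.102)

1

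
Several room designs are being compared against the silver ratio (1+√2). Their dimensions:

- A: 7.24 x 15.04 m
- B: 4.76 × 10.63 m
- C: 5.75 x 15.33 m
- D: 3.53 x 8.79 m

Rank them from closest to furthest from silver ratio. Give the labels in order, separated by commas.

D, B, C, A

A: 15.04/7.24 ≈ 2.077 → |2.077 − 2.414| = 0.337
B: 10.63/4.76 ≈ 2.233 → |2.233 − 2.414| = 0.181
C: 15.33/5.75 ≈ 2.666 → |2.666 − 2.414| = 0.252
D: 8.79/3.53 ≈ 2.490 → |2.490 − 2.414| = 0.076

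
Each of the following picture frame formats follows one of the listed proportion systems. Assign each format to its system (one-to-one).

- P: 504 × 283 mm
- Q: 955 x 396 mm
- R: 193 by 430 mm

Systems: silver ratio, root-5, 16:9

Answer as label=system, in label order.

P=16:9, Q=silver ratio, R=root-5

Ratios: P ≈ 1.781; Q ≈ 2.412; R ≈ 2.228.
Targets: silver ratio ≈ 2.414; root-5 ≈ 2.236; 16:9 ≈ 1.778.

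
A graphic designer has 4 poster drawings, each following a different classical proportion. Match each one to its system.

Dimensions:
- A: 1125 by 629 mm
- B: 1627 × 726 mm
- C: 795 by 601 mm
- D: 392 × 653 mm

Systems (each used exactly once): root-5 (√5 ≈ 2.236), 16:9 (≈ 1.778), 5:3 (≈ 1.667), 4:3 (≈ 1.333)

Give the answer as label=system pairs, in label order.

A=16:9, B=root-5, C=4:3, D=5:3

Ratios: A ≈ 1.789; B ≈ 2.241; C ≈ 1.323; D ≈ 1.666.
Targets: root-5 ≈ 2.236; 16:9 ≈ 1.778; 5:3 ≈ 1.667; 4:3 ≈ 1.333.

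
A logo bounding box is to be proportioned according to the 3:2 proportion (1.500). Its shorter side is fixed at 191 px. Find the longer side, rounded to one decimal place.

3:2 = 1.50000.
Longer side = 191 × 1.50000 ≈ 286.500 → 286.5 px.

286.5 px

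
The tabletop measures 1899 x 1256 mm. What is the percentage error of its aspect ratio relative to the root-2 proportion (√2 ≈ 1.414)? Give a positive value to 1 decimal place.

6.9%

Ratio = 1899 / 1256 ≈ 1.5119.
Ideal root-2 ≈ 1.4142. |1.5119 − 1.4142| / 1.4142 ≈ 6.91% → 6.9%.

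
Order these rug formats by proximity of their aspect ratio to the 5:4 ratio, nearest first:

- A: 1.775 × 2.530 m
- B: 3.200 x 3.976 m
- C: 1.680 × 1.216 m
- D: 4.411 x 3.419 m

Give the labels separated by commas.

A: 2.530/1.775 ≈ 1.425 → |1.425 − 1.250| = 0.175
B: 3.976/3.200 ≈ 1.242 → |1.242 − 1.250| = 0.008
C: 1.680/1.216 ≈ 1.382 → |1.382 − 1.250| = 0.132
D: 4.411/3.419 ≈ 1.290 → |1.290 − 1.250| = 0.040

B, D, C, A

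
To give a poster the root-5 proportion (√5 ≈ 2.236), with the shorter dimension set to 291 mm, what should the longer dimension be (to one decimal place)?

root-5 ≈ 2.23607.
Longer side = 291 × 2.23607 ≈ 650.696 → 650.7 mm.

650.7 mm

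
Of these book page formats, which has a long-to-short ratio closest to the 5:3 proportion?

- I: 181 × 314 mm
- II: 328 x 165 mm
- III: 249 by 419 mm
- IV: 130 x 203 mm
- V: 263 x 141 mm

Ratios (long/short): I ≈ 1.735; II ≈ 1.988; III ≈ 1.683; IV ≈ 1.562; V ≈ 1.865.
5:3 ≈ 1.667; option III is nearest (Δ 0.016).

III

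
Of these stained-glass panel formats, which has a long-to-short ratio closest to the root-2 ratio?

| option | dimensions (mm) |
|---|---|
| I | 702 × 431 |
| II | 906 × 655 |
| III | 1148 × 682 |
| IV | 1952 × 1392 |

Ratios (long/short): I ≈ 1.629; II ≈ 1.383; III ≈ 1.683; IV ≈ 1.402.
root-2 ≈ 1.414; option IV is nearest (Δ 0.012).

IV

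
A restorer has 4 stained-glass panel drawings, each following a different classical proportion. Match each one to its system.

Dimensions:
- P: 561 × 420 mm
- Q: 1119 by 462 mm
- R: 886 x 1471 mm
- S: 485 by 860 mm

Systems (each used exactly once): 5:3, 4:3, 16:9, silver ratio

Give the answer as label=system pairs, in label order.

Ratios: P ≈ 1.336; Q ≈ 2.422; R ≈ 1.660; S ≈ 1.773.
Targets: 5:3 ≈ 1.667; 4:3 ≈ 1.333; 16:9 ≈ 1.778; silver ratio ≈ 2.414.

P=4:3, Q=silver ratio, R=5:3, S=16:9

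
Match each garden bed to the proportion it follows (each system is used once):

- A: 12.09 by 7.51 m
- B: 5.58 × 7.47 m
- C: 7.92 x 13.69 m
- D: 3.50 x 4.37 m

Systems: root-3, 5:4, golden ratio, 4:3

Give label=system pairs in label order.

A=golden ratio, B=4:3, C=root-3, D=5:4

Ratios: A ≈ 1.610; B ≈ 1.339; C ≈ 1.729; D ≈ 1.249.
Targets: root-3 ≈ 1.732; 5:4 ≈ 1.250; golden ratio ≈ 1.618; 4:3 ≈ 1.333.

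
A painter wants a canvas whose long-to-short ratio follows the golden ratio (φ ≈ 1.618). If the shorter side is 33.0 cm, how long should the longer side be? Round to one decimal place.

golden ratio ≈ 1.61803.
Longer side = 33.0 × 1.61803 ≈ 53.395 → 53.4 cm.

53.4 cm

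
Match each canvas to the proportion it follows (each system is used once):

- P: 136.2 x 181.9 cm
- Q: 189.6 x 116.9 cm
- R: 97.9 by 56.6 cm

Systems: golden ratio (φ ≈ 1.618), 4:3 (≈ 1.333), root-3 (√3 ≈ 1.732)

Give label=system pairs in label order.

P=4:3, Q=golden ratio, R=root-3

Ratios: P ≈ 1.336; Q ≈ 1.622; R ≈ 1.730.
Targets: golden ratio ≈ 1.618; 4:3 ≈ 1.333; root-3 ≈ 1.732.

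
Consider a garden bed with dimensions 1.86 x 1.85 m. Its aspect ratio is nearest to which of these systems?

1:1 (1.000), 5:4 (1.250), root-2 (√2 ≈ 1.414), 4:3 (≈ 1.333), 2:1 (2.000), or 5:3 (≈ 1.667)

Ratio = 1.86 / 1.85 ≈ 1.005.
Distances: 1:1 1.000 (Δ 0.005); 5:4 1.250 (Δ 0.245); root-2 1.414 (Δ 0.409); 4:3 1.333 (Δ 0.328); 2:1 2.000 (Δ 0.995); 5:3 1.667 (Δ 0.662).

1:1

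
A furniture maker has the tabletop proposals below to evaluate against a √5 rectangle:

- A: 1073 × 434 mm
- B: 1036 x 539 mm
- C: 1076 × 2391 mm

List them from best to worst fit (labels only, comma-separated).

Ratios: A = 1073 / 434 ≈ 2.472; B = 1036 / 539 ≈ 1.922; C = 2391 / 1076 ≈ 2.222.
|Δ from 2.236|: A 0.236; B 0.314; C 0.014.

C, A, B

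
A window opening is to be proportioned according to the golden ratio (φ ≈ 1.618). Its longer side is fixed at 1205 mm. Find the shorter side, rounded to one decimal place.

golden ratio ≈ 1.61803.
Shorter side = 1205 ÷ 1.61803 ≈ 744.733 → 744.7 mm.

744.7 mm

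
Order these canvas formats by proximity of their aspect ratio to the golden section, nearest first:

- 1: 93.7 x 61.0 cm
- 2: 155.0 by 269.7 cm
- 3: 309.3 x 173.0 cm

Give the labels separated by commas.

1, 2, 3

1: 93.7/61.0 ≈ 1.536 → |1.536 − 1.618| = 0.082
2: 269.7/155.0 ≈ 1.740 → |1.740 − 1.618| = 0.122
3: 309.3/173.0 ≈ 1.788 → |1.788 − 1.618| = 0.170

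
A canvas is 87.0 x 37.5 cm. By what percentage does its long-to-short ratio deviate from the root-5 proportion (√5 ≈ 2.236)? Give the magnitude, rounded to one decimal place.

Ratio = 87.0 / 37.5 ≈ 2.3200.
Ideal root-5 ≈ 2.2361. |2.3200 − 2.2361| / 2.2361 ≈ 3.75% → 3.8%.

3.8%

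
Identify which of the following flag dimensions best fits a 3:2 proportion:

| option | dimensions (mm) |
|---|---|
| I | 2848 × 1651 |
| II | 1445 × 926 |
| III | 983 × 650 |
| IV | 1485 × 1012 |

Target 3:2 ≈ 1.500.
I: 1.725 (Δ0.225)  II: 1.560 (Δ0.060)  III: 1.512 (Δ0.012)  IV: 1.467 (Δ0.033)

III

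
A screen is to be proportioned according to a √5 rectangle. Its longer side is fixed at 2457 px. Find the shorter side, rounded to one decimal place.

1098.8 px

root-5 ≈ 2.23607.
Shorter side = 2457 ÷ 2.23607 ≈ 1098.803 → 1098.8 px.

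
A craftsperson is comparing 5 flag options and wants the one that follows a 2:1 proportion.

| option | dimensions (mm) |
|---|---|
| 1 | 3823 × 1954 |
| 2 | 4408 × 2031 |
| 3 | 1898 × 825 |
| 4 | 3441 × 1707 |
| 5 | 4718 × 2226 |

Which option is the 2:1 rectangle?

Ratios (long/short): 1 ≈ 1.956; 2 ≈ 2.170; 3 ≈ 2.301; 4 ≈ 2.016; 5 ≈ 2.119.
2:1 ≈ 2.000; option 4 is nearest (Δ 0.016).

4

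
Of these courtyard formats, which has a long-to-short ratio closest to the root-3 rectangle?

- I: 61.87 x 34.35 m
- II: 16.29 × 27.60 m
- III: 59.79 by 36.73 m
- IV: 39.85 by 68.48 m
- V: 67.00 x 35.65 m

IV

Target root-3 ≈ 1.732.
I: 1.801 (Δ0.069)  II: 1.694 (Δ0.038)  III: 1.628 (Δ0.104)  IV: 1.718 (Δ0.014)  V: 1.879 (Δ0.147)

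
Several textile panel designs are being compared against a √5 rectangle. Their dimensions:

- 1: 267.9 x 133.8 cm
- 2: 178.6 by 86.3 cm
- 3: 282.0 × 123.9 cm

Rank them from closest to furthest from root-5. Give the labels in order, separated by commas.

3, 2, 1

1: 267.9/133.8 ≈ 2.002 → |2.002 − 2.236| = 0.234
2: 178.6/86.3 ≈ 2.070 → |2.070 − 2.236| = 0.166
3: 282.0/123.9 ≈ 2.276 → |2.276 − 2.236| = 0.040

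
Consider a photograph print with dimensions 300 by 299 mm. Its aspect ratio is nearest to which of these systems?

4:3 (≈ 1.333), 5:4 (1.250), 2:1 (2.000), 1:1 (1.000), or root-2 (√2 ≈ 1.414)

1:1

Ratio = 300 / 299 ≈ 1.003.
Distances: 4:3 1.333 (Δ 0.330); 5:4 1.250 (Δ 0.247); 2:1 2.000 (Δ 0.997); 1:1 1.000 (Δ 0.003); root-2 1.414 (Δ 0.411).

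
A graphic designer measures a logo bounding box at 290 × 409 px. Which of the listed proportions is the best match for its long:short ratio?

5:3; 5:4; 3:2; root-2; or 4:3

Ratio = 409 / 290 ≈ 1.410.
Distances: 5:3 1.667 (Δ 0.257); 5:4 1.250 (Δ 0.160); 3:2 1.500 (Δ 0.090); root-2 1.414 (Δ 0.004); 4:3 1.333 (Δ 0.077).

root-2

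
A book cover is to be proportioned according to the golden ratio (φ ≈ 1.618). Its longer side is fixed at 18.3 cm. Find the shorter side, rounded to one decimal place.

golden ratio ≈ 1.61803.
Shorter side = 18.3 ÷ 1.61803 ≈ 11.310 → 11.3 cm.

11.3 cm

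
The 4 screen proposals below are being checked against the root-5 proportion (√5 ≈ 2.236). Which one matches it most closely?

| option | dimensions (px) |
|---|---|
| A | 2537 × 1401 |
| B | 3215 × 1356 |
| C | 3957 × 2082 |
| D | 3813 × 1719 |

D

Target root-5 ≈ 2.236.
A: 1.811 (Δ0.425)  B: 2.371 (Δ0.135)  C: 1.901 (Δ0.335)  D: 2.218 (Δ0.018)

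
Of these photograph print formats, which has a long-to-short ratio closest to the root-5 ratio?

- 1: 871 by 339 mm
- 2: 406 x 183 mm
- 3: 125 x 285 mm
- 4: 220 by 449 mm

Target root-5 ≈ 2.236.
1: 2.569 (Δ0.333)  2: 2.219 (Δ0.017)  3: 2.280 (Δ0.044)  4: 2.041 (Δ0.195)

2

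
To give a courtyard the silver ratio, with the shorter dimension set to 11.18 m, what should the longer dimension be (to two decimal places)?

silver ratio ≈ 2.41421.
Longer side = 11.18 × 2.41421 ≈ 26.9909 → 26.99 m.

26.99 m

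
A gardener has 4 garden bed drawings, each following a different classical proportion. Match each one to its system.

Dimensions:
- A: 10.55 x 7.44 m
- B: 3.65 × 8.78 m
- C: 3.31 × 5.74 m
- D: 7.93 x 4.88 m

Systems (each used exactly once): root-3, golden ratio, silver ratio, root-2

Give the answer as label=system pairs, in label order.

A = 10.55/7.44 ≈ 1.418 → root-2 (1.414)
B = 8.78/3.65 ≈ 2.405 → silver ratio (2.414)
C = 5.74/3.31 ≈ 1.734 → root-3 (1.732)
D = 7.93/4.88 ≈ 1.625 → golden ratio (1.618)

A=root-2, B=silver ratio, C=root-3, D=golden ratio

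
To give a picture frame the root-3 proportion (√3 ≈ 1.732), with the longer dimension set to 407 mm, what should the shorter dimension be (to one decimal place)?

root-3 ≈ 1.73205.
Shorter side = 407 ÷ 1.73205 ≈ 234.982 → 235.0 mm.

235.0 mm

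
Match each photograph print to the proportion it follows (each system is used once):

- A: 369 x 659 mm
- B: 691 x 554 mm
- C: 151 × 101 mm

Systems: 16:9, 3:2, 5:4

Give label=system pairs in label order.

A=16:9, B=5:4, C=3:2

Ratios: A ≈ 1.786; B ≈ 1.247; C ≈ 1.495.
Targets: 16:9 ≈ 1.778; 3:2 ≈ 1.500; 5:4 ≈ 1.250.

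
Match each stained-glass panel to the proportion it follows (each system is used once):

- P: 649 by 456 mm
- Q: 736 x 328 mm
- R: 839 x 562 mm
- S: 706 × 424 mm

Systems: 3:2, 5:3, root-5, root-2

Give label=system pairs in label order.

P = 649/456 ≈ 1.423 → root-2 (1.414)
Q = 736/328 ≈ 2.244 → root-5 (2.236)
R = 839/562 ≈ 1.493 → 3:2 (1.500)
S = 706/424 ≈ 1.665 → 5:3 (1.667)

P=root-2, Q=root-5, R=3:2, S=5:3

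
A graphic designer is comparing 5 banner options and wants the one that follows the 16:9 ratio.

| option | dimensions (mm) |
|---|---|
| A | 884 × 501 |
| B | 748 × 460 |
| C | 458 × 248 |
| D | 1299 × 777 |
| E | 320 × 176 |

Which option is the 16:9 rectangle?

A

Target 16:9 ≈ 1.778.
A: 1.764 (Δ0.014)  B: 1.626 (Δ0.152)  C: 1.847 (Δ0.069)  D: 1.672 (Δ0.106)  E: 1.818 (Δ0.040)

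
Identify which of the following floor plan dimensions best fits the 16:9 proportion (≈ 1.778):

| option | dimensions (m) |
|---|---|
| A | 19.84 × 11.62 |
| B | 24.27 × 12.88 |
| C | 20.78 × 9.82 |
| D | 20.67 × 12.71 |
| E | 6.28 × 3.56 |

E

Target 16:9 ≈ 1.778.
A: 1.707 (Δ0.071)  B: 1.884 (Δ0.106)  C: 2.116 (Δ0.338)  D: 1.626 (Δ0.152)  E: 1.764 (Δ0.014)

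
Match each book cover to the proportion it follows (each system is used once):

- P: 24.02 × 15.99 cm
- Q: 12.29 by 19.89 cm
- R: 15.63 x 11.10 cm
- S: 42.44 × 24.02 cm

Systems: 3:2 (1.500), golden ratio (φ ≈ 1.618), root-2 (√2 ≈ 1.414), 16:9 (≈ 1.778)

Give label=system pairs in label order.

P=3:2, Q=golden ratio, R=root-2, S=16:9

Ratios: P ≈ 1.502; Q ≈ 1.618; R ≈ 1.408; S ≈ 1.767.
Targets: 3:2 ≈ 1.500; golden ratio ≈ 1.618; root-2 ≈ 1.414; 16:9 ≈ 1.778.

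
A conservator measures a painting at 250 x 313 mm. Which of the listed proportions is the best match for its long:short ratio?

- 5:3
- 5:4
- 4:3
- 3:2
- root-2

Ratio = 313 / 250 ≈ 1.252.
Distances: 5:3 1.667 (Δ 0.415); 5:4 1.250 (Δ 0.002); 4:3 1.333 (Δ 0.081); 3:2 1.500 (Δ 0.248); root-2 1.414 (Δ 0.162).

5:4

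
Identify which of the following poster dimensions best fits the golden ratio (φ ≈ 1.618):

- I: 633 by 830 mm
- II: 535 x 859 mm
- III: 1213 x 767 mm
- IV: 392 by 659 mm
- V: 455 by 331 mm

Ratios (long/short): I ≈ 1.311; II ≈ 1.606; III ≈ 1.581; IV ≈ 1.681; V ≈ 1.375.
golden ratio ≈ 1.618; option II is nearest (Δ 0.012).

II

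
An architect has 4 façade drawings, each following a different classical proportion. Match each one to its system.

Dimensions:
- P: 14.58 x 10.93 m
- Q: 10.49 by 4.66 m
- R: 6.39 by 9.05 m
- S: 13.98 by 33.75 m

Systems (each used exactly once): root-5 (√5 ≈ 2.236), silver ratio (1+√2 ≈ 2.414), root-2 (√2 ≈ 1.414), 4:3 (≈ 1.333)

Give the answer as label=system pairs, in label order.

P = 14.58/10.93 ≈ 1.334 → 4:3 (1.333)
Q = 10.49/4.66 ≈ 2.251 → root-5 (2.236)
R = 9.05/6.39 ≈ 1.416 → root-2 (1.414)
S = 33.75/13.98 ≈ 2.414 → silver ratio (2.414)

P=4:3, Q=root-5, R=root-2, S=silver ratio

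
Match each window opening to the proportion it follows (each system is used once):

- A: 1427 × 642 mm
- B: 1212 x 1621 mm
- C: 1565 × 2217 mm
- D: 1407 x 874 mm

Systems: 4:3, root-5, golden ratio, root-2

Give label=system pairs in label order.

A = 1427/642 ≈ 2.223 → root-5 (2.236)
B = 1621/1212 ≈ 1.337 → 4:3 (1.333)
C = 2217/1565 ≈ 1.417 → root-2 (1.414)
D = 1407/874 ≈ 1.610 → golden ratio (1.618)

A=root-5, B=4:3, C=root-2, D=golden ratio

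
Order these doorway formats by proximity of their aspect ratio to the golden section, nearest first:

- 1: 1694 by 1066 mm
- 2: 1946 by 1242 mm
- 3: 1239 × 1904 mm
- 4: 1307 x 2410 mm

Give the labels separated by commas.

1, 2, 3, 4

Ratios: 1 = 1694 / 1066 ≈ 1.589; 2 = 1946 / 1242 ≈ 1.567; 3 = 1904 / 1239 ≈ 1.537; 4 = 2410 / 1307 ≈ 1.844.
|Δ from 1.618|: 1 0.029; 2 0.051; 3 0.081; 4 0.226.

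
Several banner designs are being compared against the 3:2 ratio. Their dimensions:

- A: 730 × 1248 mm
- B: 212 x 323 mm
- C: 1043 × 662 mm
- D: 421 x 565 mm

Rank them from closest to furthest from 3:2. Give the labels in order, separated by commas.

A: 1248/730 ≈ 1.710 → |1.710 − 1.500| = 0.210
B: 323/212 ≈ 1.524 → |1.524 − 1.500| = 0.024
C: 1043/662 ≈ 1.576 → |1.576 − 1.500| = 0.076
D: 565/421 ≈ 1.342 → |1.342 − 1.500| = 0.158

B, C, D, A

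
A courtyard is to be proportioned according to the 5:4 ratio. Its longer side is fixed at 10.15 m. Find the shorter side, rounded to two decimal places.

5:4 = 1.25000.
Shorter side = 10.15 ÷ 1.25000 ≈ 8.1200 → 8.12 m.

8.12 m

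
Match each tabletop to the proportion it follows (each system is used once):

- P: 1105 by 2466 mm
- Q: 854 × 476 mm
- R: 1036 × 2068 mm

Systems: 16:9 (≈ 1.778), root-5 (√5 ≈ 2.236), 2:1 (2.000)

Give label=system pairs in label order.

P = 2466/1105 ≈ 2.232 → root-5 (2.236)
Q = 854/476 ≈ 1.794 → 16:9 (1.778)
R = 2068/1036 ≈ 1.996 → 2:1 (2.000)

P=root-5, Q=16:9, R=2:1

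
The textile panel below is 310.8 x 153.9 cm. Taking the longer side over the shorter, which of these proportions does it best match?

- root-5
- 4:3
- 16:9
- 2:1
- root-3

310.8/153.9 ≈ 2.019. Nearest candidates are 2:1 (2.000, off by 0.019) and root-5 (2.236, off by 0.217).

2:1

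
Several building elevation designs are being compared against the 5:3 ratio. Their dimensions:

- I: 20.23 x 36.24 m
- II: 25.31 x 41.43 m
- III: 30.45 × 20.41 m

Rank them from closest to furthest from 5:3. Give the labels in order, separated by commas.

Ratios: I = 36.24 / 20.23 ≈ 1.791; II = 41.43 / 25.31 ≈ 1.637; III = 30.45 / 20.41 ≈ 1.492.
|Δ from 1.667|: I 0.124; II 0.030; III 0.175.

II, I, III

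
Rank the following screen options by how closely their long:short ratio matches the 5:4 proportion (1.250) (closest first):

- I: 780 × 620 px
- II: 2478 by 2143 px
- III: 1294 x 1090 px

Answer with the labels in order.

I: 780/620 ≈ 1.258 → |1.258 − 1.250| = 0.008
II: 2478/2143 ≈ 1.156 → |1.156 − 1.250| = 0.094
III: 1294/1090 ≈ 1.187 → |1.187 − 1.250| = 0.063

I, III, II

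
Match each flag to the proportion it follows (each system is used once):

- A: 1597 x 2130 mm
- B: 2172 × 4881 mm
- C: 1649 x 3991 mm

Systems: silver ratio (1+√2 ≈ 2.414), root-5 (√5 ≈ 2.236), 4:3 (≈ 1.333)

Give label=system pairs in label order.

Ratios: A ≈ 1.334; B ≈ 2.247; C ≈ 2.420.
Targets: silver ratio ≈ 2.414; root-5 ≈ 2.236; 4:3 ≈ 1.333.

A=4:3, B=root-5, C=silver ratio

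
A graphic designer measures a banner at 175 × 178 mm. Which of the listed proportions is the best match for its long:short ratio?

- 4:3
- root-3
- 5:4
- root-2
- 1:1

Ratio = 178 / 175 ≈ 1.017.
Distances: 4:3 1.333 (Δ 0.316); root-3 1.732 (Δ 0.715); 5:4 1.250 (Δ 0.233); root-2 1.414 (Δ 0.397); 1:1 1.000 (Δ 0.017).

1:1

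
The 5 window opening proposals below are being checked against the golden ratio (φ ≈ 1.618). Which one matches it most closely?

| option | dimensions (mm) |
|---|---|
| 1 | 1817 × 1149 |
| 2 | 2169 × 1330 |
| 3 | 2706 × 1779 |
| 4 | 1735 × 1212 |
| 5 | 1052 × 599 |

2

Target golden ratio ≈ 1.618.
1: 1.581 (Δ0.037)  2: 1.631 (Δ0.013)  3: 1.521 (Δ0.097)  4: 1.432 (Δ0.186)  5: 1.756 (Δ0.138)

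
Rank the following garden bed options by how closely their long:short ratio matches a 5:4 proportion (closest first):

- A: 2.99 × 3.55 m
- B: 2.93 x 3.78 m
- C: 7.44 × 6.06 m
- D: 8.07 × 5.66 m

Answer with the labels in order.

Ratios: A = 3.55 / 2.99 ≈ 1.187; B = 3.78 / 2.93 ≈ 1.290; C = 7.44 / 6.06 ≈ 1.228; D = 8.07 / 5.66 ≈ 1.426.
|Δ from 1.250|: A 0.063; B 0.040; C 0.022; D 0.176.

C, B, A, D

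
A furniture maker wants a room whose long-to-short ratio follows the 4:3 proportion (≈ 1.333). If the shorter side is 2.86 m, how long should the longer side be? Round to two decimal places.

4:3 ≈ 1.33333.
Longer side = 2.86 × 1.33333 ≈ 3.8133 → 3.81 m.

3.81 m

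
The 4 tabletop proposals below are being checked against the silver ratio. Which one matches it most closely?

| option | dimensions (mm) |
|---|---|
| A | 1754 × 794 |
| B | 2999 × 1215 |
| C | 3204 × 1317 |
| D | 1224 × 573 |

Target silver ratio ≈ 2.414.
A: 2.209 (Δ0.205)  B: 2.468 (Δ0.054)  C: 2.433 (Δ0.019)  D: 2.136 (Δ0.278)

C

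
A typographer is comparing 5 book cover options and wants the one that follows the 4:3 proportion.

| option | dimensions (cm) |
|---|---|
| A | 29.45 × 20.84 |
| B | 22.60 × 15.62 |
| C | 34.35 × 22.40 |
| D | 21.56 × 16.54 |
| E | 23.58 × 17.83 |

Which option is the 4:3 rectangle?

E

Ratios (long/short): A ≈ 1.413; B ≈ 1.447; C ≈ 1.533; D ≈ 1.304; E ≈ 1.322.
4:3 ≈ 1.333; option E is nearest (Δ 0.011).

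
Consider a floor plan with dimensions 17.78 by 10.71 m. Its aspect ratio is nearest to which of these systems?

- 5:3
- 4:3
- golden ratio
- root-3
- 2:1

Ratio = 17.78 / 10.71 ≈ 1.660.
Distances: 5:3 1.667 (Δ 0.007); 4:3 1.333 (Δ 0.327); golden ratio 1.618 (Δ 0.042); root-3 1.732 (Δ 0.072); 2:1 2.000 (Δ 0.340).

5:3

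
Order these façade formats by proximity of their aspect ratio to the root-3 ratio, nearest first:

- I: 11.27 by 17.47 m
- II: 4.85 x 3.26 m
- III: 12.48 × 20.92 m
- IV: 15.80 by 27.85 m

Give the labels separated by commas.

Ratios: I = 17.47 / 11.27 ≈ 1.550; II = 4.85 / 3.26 ≈ 1.488; III = 20.92 / 12.48 ≈ 1.676; IV = 27.85 / 15.80 ≈ 1.763.
|Δ from 1.732|: I 0.182; II 0.244; III 0.056; IV 0.031.

IV, III, I, II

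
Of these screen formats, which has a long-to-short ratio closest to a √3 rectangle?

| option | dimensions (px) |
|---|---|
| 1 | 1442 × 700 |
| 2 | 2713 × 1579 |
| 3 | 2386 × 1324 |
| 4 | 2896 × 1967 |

Ratios (long/short): 1 ≈ 2.060; 2 ≈ 1.718; 3 ≈ 1.802; 4 ≈ 1.472.
root-3 ≈ 1.732; option 2 is nearest (Δ 0.014).

2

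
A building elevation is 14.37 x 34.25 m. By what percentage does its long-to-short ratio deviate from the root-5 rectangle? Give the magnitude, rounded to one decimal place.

6.6%

Ratio = 34.25 / 14.37 ≈ 2.3834.
Ideal root-5 ≈ 2.2361. |2.3834 − 2.2361| / 2.2361 ≈ 6.59% → 6.6%.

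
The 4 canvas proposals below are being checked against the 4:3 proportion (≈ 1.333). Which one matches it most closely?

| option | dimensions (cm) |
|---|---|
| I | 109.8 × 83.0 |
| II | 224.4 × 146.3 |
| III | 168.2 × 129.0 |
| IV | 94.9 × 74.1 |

I

Ratios (long/short): I ≈ 1.323; II ≈ 1.534; III ≈ 1.304; IV ≈ 1.281.
4:3 ≈ 1.333; option I is nearest (Δ 0.010).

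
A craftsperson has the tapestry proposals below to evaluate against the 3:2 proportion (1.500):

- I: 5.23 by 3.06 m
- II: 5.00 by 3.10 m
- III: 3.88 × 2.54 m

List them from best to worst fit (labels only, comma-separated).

Ratios: I = 5.23 / 3.06 ≈ 1.709; II = 5.00 / 3.10 ≈ 1.613; III = 3.88 / 2.54 ≈ 1.528.
|Δ from 1.500|: I 0.209; II 0.113; III 0.028.

III, II, I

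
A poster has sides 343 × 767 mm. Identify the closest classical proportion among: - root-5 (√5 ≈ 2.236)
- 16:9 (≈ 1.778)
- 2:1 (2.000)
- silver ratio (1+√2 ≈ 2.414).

root-5

767/343 ≈ 2.236. Nearest candidates are root-5 (2.236, off by 0.000) and silver ratio (2.414, off by 0.178).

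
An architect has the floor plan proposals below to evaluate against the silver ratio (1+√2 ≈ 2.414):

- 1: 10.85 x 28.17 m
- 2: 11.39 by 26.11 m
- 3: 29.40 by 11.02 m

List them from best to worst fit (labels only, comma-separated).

2, 1, 3

Ratios: 1 = 28.17 / 10.85 ≈ 2.596; 2 = 26.11 / 11.39 ≈ 2.292; 3 = 29.40 / 11.02 ≈ 2.668.
|Δ from 2.414|: 1 0.182; 2 0.122; 3 0.254.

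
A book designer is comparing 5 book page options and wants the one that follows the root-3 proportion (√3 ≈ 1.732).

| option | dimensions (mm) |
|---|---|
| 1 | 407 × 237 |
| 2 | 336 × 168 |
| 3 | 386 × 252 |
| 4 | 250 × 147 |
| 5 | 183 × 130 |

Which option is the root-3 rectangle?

1

Ratios (long/short): 1 ≈ 1.717; 2 ≈ 2.000; 3 ≈ 1.532; 4 ≈ 1.701; 5 ≈ 1.408.
root-3 ≈ 1.732; option 1 is nearest (Δ 0.015).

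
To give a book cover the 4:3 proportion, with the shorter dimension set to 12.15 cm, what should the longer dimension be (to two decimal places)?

16.20 cm

4:3 ≈ 1.33333.
Longer side = 12.15 × 1.33333 ≈ 16.2000 → 16.20 cm.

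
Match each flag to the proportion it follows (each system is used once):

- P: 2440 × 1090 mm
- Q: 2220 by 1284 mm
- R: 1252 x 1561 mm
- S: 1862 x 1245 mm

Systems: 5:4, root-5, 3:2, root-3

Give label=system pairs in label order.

P=root-5, Q=root-3, R=5:4, S=3:2

Ratios: P ≈ 2.239; Q ≈ 1.729; R ≈ 1.247; S ≈ 1.496.
Targets: 5:4 ≈ 1.250; root-5 ≈ 2.236; 3:2 ≈ 1.500; root-3 ≈ 1.732.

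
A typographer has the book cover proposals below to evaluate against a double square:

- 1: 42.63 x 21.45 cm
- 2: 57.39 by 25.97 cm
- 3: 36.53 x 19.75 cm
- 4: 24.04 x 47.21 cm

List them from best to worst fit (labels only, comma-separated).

1: 42.63/21.45 ≈ 1.987 → |1.987 − 2.000| = 0.013
2: 57.39/25.97 ≈ 2.210 → |2.210 − 2.000| = 0.210
3: 36.53/19.75 ≈ 1.850 → |1.850 − 2.000| = 0.150
4: 47.21/24.04 ≈ 1.964 → |1.964 − 2.000| = 0.036

1, 4, 3, 2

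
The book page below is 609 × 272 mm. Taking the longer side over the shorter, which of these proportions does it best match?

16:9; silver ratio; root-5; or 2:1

609/272 ≈ 2.239. Nearest candidates are root-5 (2.236, off by 0.003) and silver ratio (2.414, off by 0.175).

root-5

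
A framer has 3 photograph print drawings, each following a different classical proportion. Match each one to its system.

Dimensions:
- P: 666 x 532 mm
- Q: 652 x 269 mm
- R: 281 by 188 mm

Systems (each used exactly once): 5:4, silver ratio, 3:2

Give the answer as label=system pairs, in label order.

P=5:4, Q=silver ratio, R=3:2

Ratios: P ≈ 1.252; Q ≈ 2.424; R ≈ 1.495.
Targets: 5:4 ≈ 1.250; silver ratio ≈ 2.414; 3:2 ≈ 1.500.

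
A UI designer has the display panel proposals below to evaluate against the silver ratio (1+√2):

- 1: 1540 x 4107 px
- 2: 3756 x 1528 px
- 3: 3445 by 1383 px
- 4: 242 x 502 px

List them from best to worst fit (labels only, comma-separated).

Ratios: 1 = 4107 / 1540 ≈ 2.667; 2 = 3756 / 1528 ≈ 2.458; 3 = 3445 / 1383 ≈ 2.491; 4 = 502 / 242 ≈ 2.074.
|Δ from 2.414|: 1 0.253; 2 0.044; 3 0.077; 4 0.340.

2, 3, 1, 4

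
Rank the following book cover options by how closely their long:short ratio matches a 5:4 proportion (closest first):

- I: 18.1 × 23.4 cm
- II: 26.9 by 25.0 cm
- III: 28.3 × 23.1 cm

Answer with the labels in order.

Ratios: I = 23.4 / 18.1 ≈ 1.293; II = 26.9 / 25.0 ≈ 1.076; III = 28.3 / 23.1 ≈ 1.225.
|Δ from 1.250|: I 0.043; II 0.174; III 0.025.

III, I, II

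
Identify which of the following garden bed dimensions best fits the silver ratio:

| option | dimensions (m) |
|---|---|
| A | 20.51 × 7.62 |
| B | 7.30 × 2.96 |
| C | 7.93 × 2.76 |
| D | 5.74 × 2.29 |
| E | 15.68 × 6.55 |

E

Ratios (long/short): A ≈ 2.692; B ≈ 2.466; C ≈ 2.873; D ≈ 2.507; E ≈ 2.394.
silver ratio ≈ 2.414; option E is nearest (Δ 0.020).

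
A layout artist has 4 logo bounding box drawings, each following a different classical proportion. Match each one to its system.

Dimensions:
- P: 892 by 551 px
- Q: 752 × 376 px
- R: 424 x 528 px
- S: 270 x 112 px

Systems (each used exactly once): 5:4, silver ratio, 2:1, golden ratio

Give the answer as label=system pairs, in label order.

P = 892/551 ≈ 1.619 → golden ratio (1.618)
Q = 752/376 ≈ 2.000 → 2:1 (2.000)
R = 528/424 ≈ 1.245 → 5:4 (1.250)
S = 270/112 ≈ 2.411 → silver ratio (2.414)

P=golden ratio, Q=2:1, R=5:4, S=silver ratio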